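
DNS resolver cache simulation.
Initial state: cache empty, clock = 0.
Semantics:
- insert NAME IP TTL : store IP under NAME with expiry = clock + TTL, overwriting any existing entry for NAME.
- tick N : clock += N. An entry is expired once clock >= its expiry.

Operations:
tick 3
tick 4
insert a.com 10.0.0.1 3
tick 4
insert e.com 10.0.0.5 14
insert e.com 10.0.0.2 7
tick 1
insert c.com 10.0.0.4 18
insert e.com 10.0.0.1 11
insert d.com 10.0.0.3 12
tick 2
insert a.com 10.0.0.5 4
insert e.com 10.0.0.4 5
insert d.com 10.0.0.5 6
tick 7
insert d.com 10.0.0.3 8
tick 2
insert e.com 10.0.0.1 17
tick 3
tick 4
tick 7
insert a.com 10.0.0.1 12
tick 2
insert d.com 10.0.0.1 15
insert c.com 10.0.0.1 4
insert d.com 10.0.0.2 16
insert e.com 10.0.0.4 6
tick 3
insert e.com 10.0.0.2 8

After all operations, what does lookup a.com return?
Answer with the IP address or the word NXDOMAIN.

Answer: 10.0.0.1

Derivation:
Op 1: tick 3 -> clock=3.
Op 2: tick 4 -> clock=7.
Op 3: insert a.com -> 10.0.0.1 (expiry=7+3=10). clock=7
Op 4: tick 4 -> clock=11. purged={a.com}
Op 5: insert e.com -> 10.0.0.5 (expiry=11+14=25). clock=11
Op 6: insert e.com -> 10.0.0.2 (expiry=11+7=18). clock=11
Op 7: tick 1 -> clock=12.
Op 8: insert c.com -> 10.0.0.4 (expiry=12+18=30). clock=12
Op 9: insert e.com -> 10.0.0.1 (expiry=12+11=23). clock=12
Op 10: insert d.com -> 10.0.0.3 (expiry=12+12=24). clock=12
Op 11: tick 2 -> clock=14.
Op 12: insert a.com -> 10.0.0.5 (expiry=14+4=18). clock=14
Op 13: insert e.com -> 10.0.0.4 (expiry=14+5=19). clock=14
Op 14: insert d.com -> 10.0.0.5 (expiry=14+6=20). clock=14
Op 15: tick 7 -> clock=21. purged={a.com,d.com,e.com}
Op 16: insert d.com -> 10.0.0.3 (expiry=21+8=29). clock=21
Op 17: tick 2 -> clock=23.
Op 18: insert e.com -> 10.0.0.1 (expiry=23+17=40). clock=23
Op 19: tick 3 -> clock=26.
Op 20: tick 4 -> clock=30. purged={c.com,d.com}
Op 21: tick 7 -> clock=37.
Op 22: insert a.com -> 10.0.0.1 (expiry=37+12=49). clock=37
Op 23: tick 2 -> clock=39.
Op 24: insert d.com -> 10.0.0.1 (expiry=39+15=54). clock=39
Op 25: insert c.com -> 10.0.0.1 (expiry=39+4=43). clock=39
Op 26: insert d.com -> 10.0.0.2 (expiry=39+16=55). clock=39
Op 27: insert e.com -> 10.0.0.4 (expiry=39+6=45). clock=39
Op 28: tick 3 -> clock=42.
Op 29: insert e.com -> 10.0.0.2 (expiry=42+8=50). clock=42
lookup a.com: present, ip=10.0.0.1 expiry=49 > clock=42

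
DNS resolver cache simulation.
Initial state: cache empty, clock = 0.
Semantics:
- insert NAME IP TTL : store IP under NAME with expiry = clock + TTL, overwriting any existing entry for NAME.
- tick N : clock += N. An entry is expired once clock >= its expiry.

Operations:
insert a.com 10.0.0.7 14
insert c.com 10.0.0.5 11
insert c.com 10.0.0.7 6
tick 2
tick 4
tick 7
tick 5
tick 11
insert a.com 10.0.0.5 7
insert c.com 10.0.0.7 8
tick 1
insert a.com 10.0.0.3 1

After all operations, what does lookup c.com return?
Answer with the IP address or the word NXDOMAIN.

Answer: 10.0.0.7

Derivation:
Op 1: insert a.com -> 10.0.0.7 (expiry=0+14=14). clock=0
Op 2: insert c.com -> 10.0.0.5 (expiry=0+11=11). clock=0
Op 3: insert c.com -> 10.0.0.7 (expiry=0+6=6). clock=0
Op 4: tick 2 -> clock=2.
Op 5: tick 4 -> clock=6. purged={c.com}
Op 6: tick 7 -> clock=13.
Op 7: tick 5 -> clock=18. purged={a.com}
Op 8: tick 11 -> clock=29.
Op 9: insert a.com -> 10.0.0.5 (expiry=29+7=36). clock=29
Op 10: insert c.com -> 10.0.0.7 (expiry=29+8=37). clock=29
Op 11: tick 1 -> clock=30.
Op 12: insert a.com -> 10.0.0.3 (expiry=30+1=31). clock=30
lookup c.com: present, ip=10.0.0.7 expiry=37 > clock=30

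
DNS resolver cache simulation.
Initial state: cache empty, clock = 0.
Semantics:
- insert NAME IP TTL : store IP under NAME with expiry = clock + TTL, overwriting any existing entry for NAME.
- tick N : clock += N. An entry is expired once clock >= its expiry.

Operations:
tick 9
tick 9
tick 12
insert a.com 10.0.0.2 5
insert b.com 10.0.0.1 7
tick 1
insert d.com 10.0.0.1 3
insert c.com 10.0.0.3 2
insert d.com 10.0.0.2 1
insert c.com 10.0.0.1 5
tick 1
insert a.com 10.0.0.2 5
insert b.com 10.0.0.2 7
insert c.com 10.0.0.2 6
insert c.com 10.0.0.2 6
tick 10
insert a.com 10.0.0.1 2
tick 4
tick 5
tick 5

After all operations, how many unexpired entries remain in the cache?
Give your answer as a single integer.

Op 1: tick 9 -> clock=9.
Op 2: tick 9 -> clock=18.
Op 3: tick 12 -> clock=30.
Op 4: insert a.com -> 10.0.0.2 (expiry=30+5=35). clock=30
Op 5: insert b.com -> 10.0.0.1 (expiry=30+7=37). clock=30
Op 6: tick 1 -> clock=31.
Op 7: insert d.com -> 10.0.0.1 (expiry=31+3=34). clock=31
Op 8: insert c.com -> 10.0.0.3 (expiry=31+2=33). clock=31
Op 9: insert d.com -> 10.0.0.2 (expiry=31+1=32). clock=31
Op 10: insert c.com -> 10.0.0.1 (expiry=31+5=36). clock=31
Op 11: tick 1 -> clock=32. purged={d.com}
Op 12: insert a.com -> 10.0.0.2 (expiry=32+5=37). clock=32
Op 13: insert b.com -> 10.0.0.2 (expiry=32+7=39). clock=32
Op 14: insert c.com -> 10.0.0.2 (expiry=32+6=38). clock=32
Op 15: insert c.com -> 10.0.0.2 (expiry=32+6=38). clock=32
Op 16: tick 10 -> clock=42. purged={a.com,b.com,c.com}
Op 17: insert a.com -> 10.0.0.1 (expiry=42+2=44). clock=42
Op 18: tick 4 -> clock=46. purged={a.com}
Op 19: tick 5 -> clock=51.
Op 20: tick 5 -> clock=56.
Final cache (unexpired): {} -> size=0

Answer: 0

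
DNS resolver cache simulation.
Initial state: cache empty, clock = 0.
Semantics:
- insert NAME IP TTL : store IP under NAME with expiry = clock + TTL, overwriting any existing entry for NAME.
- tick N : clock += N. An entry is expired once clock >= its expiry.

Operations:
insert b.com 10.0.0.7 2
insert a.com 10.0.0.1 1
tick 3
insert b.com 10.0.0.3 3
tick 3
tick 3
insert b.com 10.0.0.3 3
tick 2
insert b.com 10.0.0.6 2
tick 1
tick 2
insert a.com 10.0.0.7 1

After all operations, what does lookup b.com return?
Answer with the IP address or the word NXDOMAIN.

Answer: NXDOMAIN

Derivation:
Op 1: insert b.com -> 10.0.0.7 (expiry=0+2=2). clock=0
Op 2: insert a.com -> 10.0.0.1 (expiry=0+1=1). clock=0
Op 3: tick 3 -> clock=3. purged={a.com,b.com}
Op 4: insert b.com -> 10.0.0.3 (expiry=3+3=6). clock=3
Op 5: tick 3 -> clock=6. purged={b.com}
Op 6: tick 3 -> clock=9.
Op 7: insert b.com -> 10.0.0.3 (expiry=9+3=12). clock=9
Op 8: tick 2 -> clock=11.
Op 9: insert b.com -> 10.0.0.6 (expiry=11+2=13). clock=11
Op 10: tick 1 -> clock=12.
Op 11: tick 2 -> clock=14. purged={b.com}
Op 12: insert a.com -> 10.0.0.7 (expiry=14+1=15). clock=14
lookup b.com: not in cache (expired or never inserted)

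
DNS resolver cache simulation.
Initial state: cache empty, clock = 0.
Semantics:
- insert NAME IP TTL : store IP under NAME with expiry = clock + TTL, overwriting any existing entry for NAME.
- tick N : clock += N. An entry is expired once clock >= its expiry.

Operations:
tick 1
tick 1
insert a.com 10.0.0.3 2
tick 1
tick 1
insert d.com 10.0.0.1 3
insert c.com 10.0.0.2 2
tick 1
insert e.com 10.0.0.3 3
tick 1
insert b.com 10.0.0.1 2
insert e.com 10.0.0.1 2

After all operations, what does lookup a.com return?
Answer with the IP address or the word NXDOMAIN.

Op 1: tick 1 -> clock=1.
Op 2: tick 1 -> clock=2.
Op 3: insert a.com -> 10.0.0.3 (expiry=2+2=4). clock=2
Op 4: tick 1 -> clock=3.
Op 5: tick 1 -> clock=4. purged={a.com}
Op 6: insert d.com -> 10.0.0.1 (expiry=4+3=7). clock=4
Op 7: insert c.com -> 10.0.0.2 (expiry=4+2=6). clock=4
Op 8: tick 1 -> clock=5.
Op 9: insert e.com -> 10.0.0.3 (expiry=5+3=8). clock=5
Op 10: tick 1 -> clock=6. purged={c.com}
Op 11: insert b.com -> 10.0.0.1 (expiry=6+2=8). clock=6
Op 12: insert e.com -> 10.0.0.1 (expiry=6+2=8). clock=6
lookup a.com: not in cache (expired or never inserted)

Answer: NXDOMAIN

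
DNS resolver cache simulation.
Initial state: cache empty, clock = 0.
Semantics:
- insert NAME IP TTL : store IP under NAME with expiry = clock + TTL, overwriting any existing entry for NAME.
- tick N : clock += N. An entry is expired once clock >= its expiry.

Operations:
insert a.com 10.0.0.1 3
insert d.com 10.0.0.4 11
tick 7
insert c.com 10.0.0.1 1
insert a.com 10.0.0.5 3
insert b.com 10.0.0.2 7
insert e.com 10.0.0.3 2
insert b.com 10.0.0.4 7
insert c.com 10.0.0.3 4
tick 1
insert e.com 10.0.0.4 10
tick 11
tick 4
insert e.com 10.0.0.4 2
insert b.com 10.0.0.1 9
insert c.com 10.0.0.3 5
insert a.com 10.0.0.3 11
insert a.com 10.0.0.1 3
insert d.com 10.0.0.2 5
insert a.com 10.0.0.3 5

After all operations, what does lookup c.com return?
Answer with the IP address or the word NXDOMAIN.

Op 1: insert a.com -> 10.0.0.1 (expiry=0+3=3). clock=0
Op 2: insert d.com -> 10.0.0.4 (expiry=0+11=11). clock=0
Op 3: tick 7 -> clock=7. purged={a.com}
Op 4: insert c.com -> 10.0.0.1 (expiry=7+1=8). clock=7
Op 5: insert a.com -> 10.0.0.5 (expiry=7+3=10). clock=7
Op 6: insert b.com -> 10.0.0.2 (expiry=7+7=14). clock=7
Op 7: insert e.com -> 10.0.0.3 (expiry=7+2=9). clock=7
Op 8: insert b.com -> 10.0.0.4 (expiry=7+7=14). clock=7
Op 9: insert c.com -> 10.0.0.3 (expiry=7+4=11). clock=7
Op 10: tick 1 -> clock=8.
Op 11: insert e.com -> 10.0.0.4 (expiry=8+10=18). clock=8
Op 12: tick 11 -> clock=19. purged={a.com,b.com,c.com,d.com,e.com}
Op 13: tick 4 -> clock=23.
Op 14: insert e.com -> 10.0.0.4 (expiry=23+2=25). clock=23
Op 15: insert b.com -> 10.0.0.1 (expiry=23+9=32). clock=23
Op 16: insert c.com -> 10.0.0.3 (expiry=23+5=28). clock=23
Op 17: insert a.com -> 10.0.0.3 (expiry=23+11=34). clock=23
Op 18: insert a.com -> 10.0.0.1 (expiry=23+3=26). clock=23
Op 19: insert d.com -> 10.0.0.2 (expiry=23+5=28). clock=23
Op 20: insert a.com -> 10.0.0.3 (expiry=23+5=28). clock=23
lookup c.com: present, ip=10.0.0.3 expiry=28 > clock=23

Answer: 10.0.0.3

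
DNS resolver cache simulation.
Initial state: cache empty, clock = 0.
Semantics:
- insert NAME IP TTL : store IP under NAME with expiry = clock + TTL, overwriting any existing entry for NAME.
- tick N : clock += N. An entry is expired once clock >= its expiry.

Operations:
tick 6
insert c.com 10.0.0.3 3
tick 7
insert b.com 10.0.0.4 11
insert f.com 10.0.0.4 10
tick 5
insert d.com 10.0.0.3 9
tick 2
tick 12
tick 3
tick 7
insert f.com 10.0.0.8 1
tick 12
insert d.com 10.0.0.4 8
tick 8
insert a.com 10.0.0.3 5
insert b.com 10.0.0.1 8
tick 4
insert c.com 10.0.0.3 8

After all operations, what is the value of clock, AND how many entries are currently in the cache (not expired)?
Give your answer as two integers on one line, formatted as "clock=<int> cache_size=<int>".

Answer: clock=66 cache_size=3

Derivation:
Op 1: tick 6 -> clock=6.
Op 2: insert c.com -> 10.0.0.3 (expiry=6+3=9). clock=6
Op 3: tick 7 -> clock=13. purged={c.com}
Op 4: insert b.com -> 10.0.0.4 (expiry=13+11=24). clock=13
Op 5: insert f.com -> 10.0.0.4 (expiry=13+10=23). clock=13
Op 6: tick 5 -> clock=18.
Op 7: insert d.com -> 10.0.0.3 (expiry=18+9=27). clock=18
Op 8: tick 2 -> clock=20.
Op 9: tick 12 -> clock=32. purged={b.com,d.com,f.com}
Op 10: tick 3 -> clock=35.
Op 11: tick 7 -> clock=42.
Op 12: insert f.com -> 10.0.0.8 (expiry=42+1=43). clock=42
Op 13: tick 12 -> clock=54. purged={f.com}
Op 14: insert d.com -> 10.0.0.4 (expiry=54+8=62). clock=54
Op 15: tick 8 -> clock=62. purged={d.com}
Op 16: insert a.com -> 10.0.0.3 (expiry=62+5=67). clock=62
Op 17: insert b.com -> 10.0.0.1 (expiry=62+8=70). clock=62
Op 18: tick 4 -> clock=66.
Op 19: insert c.com -> 10.0.0.3 (expiry=66+8=74). clock=66
Final clock = 66
Final cache (unexpired): {a.com,b.com,c.com} -> size=3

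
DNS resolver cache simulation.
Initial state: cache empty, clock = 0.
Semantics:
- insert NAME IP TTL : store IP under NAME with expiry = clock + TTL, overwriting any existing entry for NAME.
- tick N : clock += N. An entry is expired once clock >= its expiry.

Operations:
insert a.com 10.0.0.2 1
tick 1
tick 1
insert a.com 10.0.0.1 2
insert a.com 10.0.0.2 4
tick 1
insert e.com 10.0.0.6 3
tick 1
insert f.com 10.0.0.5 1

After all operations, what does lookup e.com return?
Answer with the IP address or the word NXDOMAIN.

Answer: 10.0.0.6

Derivation:
Op 1: insert a.com -> 10.0.0.2 (expiry=0+1=1). clock=0
Op 2: tick 1 -> clock=1. purged={a.com}
Op 3: tick 1 -> clock=2.
Op 4: insert a.com -> 10.0.0.1 (expiry=2+2=4). clock=2
Op 5: insert a.com -> 10.0.0.2 (expiry=2+4=6). clock=2
Op 6: tick 1 -> clock=3.
Op 7: insert e.com -> 10.0.0.6 (expiry=3+3=6). clock=3
Op 8: tick 1 -> clock=4.
Op 9: insert f.com -> 10.0.0.5 (expiry=4+1=5). clock=4
lookup e.com: present, ip=10.0.0.6 expiry=6 > clock=4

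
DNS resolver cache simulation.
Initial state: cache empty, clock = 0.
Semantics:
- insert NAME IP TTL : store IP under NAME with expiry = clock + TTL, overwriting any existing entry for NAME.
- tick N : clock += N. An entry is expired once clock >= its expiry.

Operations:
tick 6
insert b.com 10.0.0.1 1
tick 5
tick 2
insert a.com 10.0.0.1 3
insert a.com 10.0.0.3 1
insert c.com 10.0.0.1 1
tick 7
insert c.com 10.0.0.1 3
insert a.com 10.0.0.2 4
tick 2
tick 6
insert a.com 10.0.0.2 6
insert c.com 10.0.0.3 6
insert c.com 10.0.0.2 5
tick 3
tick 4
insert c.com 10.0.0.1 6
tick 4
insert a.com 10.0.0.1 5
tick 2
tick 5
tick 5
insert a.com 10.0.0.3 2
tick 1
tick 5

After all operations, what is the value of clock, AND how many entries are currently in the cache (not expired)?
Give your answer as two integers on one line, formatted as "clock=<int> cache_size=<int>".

Op 1: tick 6 -> clock=6.
Op 2: insert b.com -> 10.0.0.1 (expiry=6+1=7). clock=6
Op 3: tick 5 -> clock=11. purged={b.com}
Op 4: tick 2 -> clock=13.
Op 5: insert a.com -> 10.0.0.1 (expiry=13+3=16). clock=13
Op 6: insert a.com -> 10.0.0.3 (expiry=13+1=14). clock=13
Op 7: insert c.com -> 10.0.0.1 (expiry=13+1=14). clock=13
Op 8: tick 7 -> clock=20. purged={a.com,c.com}
Op 9: insert c.com -> 10.0.0.1 (expiry=20+3=23). clock=20
Op 10: insert a.com -> 10.0.0.2 (expiry=20+4=24). clock=20
Op 11: tick 2 -> clock=22.
Op 12: tick 6 -> clock=28. purged={a.com,c.com}
Op 13: insert a.com -> 10.0.0.2 (expiry=28+6=34). clock=28
Op 14: insert c.com -> 10.0.0.3 (expiry=28+6=34). clock=28
Op 15: insert c.com -> 10.0.0.2 (expiry=28+5=33). clock=28
Op 16: tick 3 -> clock=31.
Op 17: tick 4 -> clock=35. purged={a.com,c.com}
Op 18: insert c.com -> 10.0.0.1 (expiry=35+6=41). clock=35
Op 19: tick 4 -> clock=39.
Op 20: insert a.com -> 10.0.0.1 (expiry=39+5=44). clock=39
Op 21: tick 2 -> clock=41. purged={c.com}
Op 22: tick 5 -> clock=46. purged={a.com}
Op 23: tick 5 -> clock=51.
Op 24: insert a.com -> 10.0.0.3 (expiry=51+2=53). clock=51
Op 25: tick 1 -> clock=52.
Op 26: tick 5 -> clock=57. purged={a.com}
Final clock = 57
Final cache (unexpired): {} -> size=0

Answer: clock=57 cache_size=0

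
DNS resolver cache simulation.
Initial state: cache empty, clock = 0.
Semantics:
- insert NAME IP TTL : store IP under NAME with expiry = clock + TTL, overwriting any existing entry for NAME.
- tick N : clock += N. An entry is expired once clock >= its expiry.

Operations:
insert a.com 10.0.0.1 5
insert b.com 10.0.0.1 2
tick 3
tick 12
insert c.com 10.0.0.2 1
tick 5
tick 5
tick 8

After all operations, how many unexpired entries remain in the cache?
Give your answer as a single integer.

Op 1: insert a.com -> 10.0.0.1 (expiry=0+5=5). clock=0
Op 2: insert b.com -> 10.0.0.1 (expiry=0+2=2). clock=0
Op 3: tick 3 -> clock=3. purged={b.com}
Op 4: tick 12 -> clock=15. purged={a.com}
Op 5: insert c.com -> 10.0.0.2 (expiry=15+1=16). clock=15
Op 6: tick 5 -> clock=20. purged={c.com}
Op 7: tick 5 -> clock=25.
Op 8: tick 8 -> clock=33.
Final cache (unexpired): {} -> size=0

Answer: 0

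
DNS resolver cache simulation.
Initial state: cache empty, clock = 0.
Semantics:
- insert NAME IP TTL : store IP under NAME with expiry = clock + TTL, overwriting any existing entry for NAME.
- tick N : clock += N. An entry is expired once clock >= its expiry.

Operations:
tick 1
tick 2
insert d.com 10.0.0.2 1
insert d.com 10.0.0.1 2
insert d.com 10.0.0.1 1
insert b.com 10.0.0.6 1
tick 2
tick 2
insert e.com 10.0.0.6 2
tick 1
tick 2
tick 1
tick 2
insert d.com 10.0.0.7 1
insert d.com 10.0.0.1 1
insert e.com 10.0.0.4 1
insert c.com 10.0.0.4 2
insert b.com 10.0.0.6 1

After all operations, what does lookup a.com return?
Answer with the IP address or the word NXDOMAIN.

Answer: NXDOMAIN

Derivation:
Op 1: tick 1 -> clock=1.
Op 2: tick 2 -> clock=3.
Op 3: insert d.com -> 10.0.0.2 (expiry=3+1=4). clock=3
Op 4: insert d.com -> 10.0.0.1 (expiry=3+2=5). clock=3
Op 5: insert d.com -> 10.0.0.1 (expiry=3+1=4). clock=3
Op 6: insert b.com -> 10.0.0.6 (expiry=3+1=4). clock=3
Op 7: tick 2 -> clock=5. purged={b.com,d.com}
Op 8: tick 2 -> clock=7.
Op 9: insert e.com -> 10.0.0.6 (expiry=7+2=9). clock=7
Op 10: tick 1 -> clock=8.
Op 11: tick 2 -> clock=10. purged={e.com}
Op 12: tick 1 -> clock=11.
Op 13: tick 2 -> clock=13.
Op 14: insert d.com -> 10.0.0.7 (expiry=13+1=14). clock=13
Op 15: insert d.com -> 10.0.0.1 (expiry=13+1=14). clock=13
Op 16: insert e.com -> 10.0.0.4 (expiry=13+1=14). clock=13
Op 17: insert c.com -> 10.0.0.4 (expiry=13+2=15). clock=13
Op 18: insert b.com -> 10.0.0.6 (expiry=13+1=14). clock=13
lookup a.com: not in cache (expired or never inserted)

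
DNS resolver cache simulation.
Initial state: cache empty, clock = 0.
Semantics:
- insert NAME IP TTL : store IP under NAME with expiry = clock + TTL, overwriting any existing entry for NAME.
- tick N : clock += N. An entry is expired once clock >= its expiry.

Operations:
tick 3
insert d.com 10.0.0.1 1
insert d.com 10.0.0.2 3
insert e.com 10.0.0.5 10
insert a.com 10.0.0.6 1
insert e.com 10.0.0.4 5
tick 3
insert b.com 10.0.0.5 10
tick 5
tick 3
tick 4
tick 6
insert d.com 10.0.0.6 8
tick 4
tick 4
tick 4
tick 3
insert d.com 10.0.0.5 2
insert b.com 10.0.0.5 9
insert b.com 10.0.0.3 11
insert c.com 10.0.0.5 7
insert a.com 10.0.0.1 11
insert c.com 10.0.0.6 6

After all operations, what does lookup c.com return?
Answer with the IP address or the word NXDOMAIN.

Op 1: tick 3 -> clock=3.
Op 2: insert d.com -> 10.0.0.1 (expiry=3+1=4). clock=3
Op 3: insert d.com -> 10.0.0.2 (expiry=3+3=6). clock=3
Op 4: insert e.com -> 10.0.0.5 (expiry=3+10=13). clock=3
Op 5: insert a.com -> 10.0.0.6 (expiry=3+1=4). clock=3
Op 6: insert e.com -> 10.0.0.4 (expiry=3+5=8). clock=3
Op 7: tick 3 -> clock=6. purged={a.com,d.com}
Op 8: insert b.com -> 10.0.0.5 (expiry=6+10=16). clock=6
Op 9: tick 5 -> clock=11. purged={e.com}
Op 10: tick 3 -> clock=14.
Op 11: tick 4 -> clock=18. purged={b.com}
Op 12: tick 6 -> clock=24.
Op 13: insert d.com -> 10.0.0.6 (expiry=24+8=32). clock=24
Op 14: tick 4 -> clock=28.
Op 15: tick 4 -> clock=32. purged={d.com}
Op 16: tick 4 -> clock=36.
Op 17: tick 3 -> clock=39.
Op 18: insert d.com -> 10.0.0.5 (expiry=39+2=41). clock=39
Op 19: insert b.com -> 10.0.0.5 (expiry=39+9=48). clock=39
Op 20: insert b.com -> 10.0.0.3 (expiry=39+11=50). clock=39
Op 21: insert c.com -> 10.0.0.5 (expiry=39+7=46). clock=39
Op 22: insert a.com -> 10.0.0.1 (expiry=39+11=50). clock=39
Op 23: insert c.com -> 10.0.0.6 (expiry=39+6=45). clock=39
lookup c.com: present, ip=10.0.0.6 expiry=45 > clock=39

Answer: 10.0.0.6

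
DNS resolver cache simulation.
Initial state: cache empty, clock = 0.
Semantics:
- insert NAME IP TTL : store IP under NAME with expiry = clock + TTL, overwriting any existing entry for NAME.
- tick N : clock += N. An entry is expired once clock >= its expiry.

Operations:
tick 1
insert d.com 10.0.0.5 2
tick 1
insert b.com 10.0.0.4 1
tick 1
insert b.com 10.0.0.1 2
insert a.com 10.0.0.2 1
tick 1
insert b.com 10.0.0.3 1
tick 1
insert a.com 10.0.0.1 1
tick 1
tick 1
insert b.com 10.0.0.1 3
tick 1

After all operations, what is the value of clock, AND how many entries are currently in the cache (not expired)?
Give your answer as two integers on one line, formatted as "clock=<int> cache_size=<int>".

Op 1: tick 1 -> clock=1.
Op 2: insert d.com -> 10.0.0.5 (expiry=1+2=3). clock=1
Op 3: tick 1 -> clock=2.
Op 4: insert b.com -> 10.0.0.4 (expiry=2+1=3). clock=2
Op 5: tick 1 -> clock=3. purged={b.com,d.com}
Op 6: insert b.com -> 10.0.0.1 (expiry=3+2=5). clock=3
Op 7: insert a.com -> 10.0.0.2 (expiry=3+1=4). clock=3
Op 8: tick 1 -> clock=4. purged={a.com}
Op 9: insert b.com -> 10.0.0.3 (expiry=4+1=5). clock=4
Op 10: tick 1 -> clock=5. purged={b.com}
Op 11: insert a.com -> 10.0.0.1 (expiry=5+1=6). clock=5
Op 12: tick 1 -> clock=6. purged={a.com}
Op 13: tick 1 -> clock=7.
Op 14: insert b.com -> 10.0.0.1 (expiry=7+3=10). clock=7
Op 15: tick 1 -> clock=8.
Final clock = 8
Final cache (unexpired): {b.com} -> size=1

Answer: clock=8 cache_size=1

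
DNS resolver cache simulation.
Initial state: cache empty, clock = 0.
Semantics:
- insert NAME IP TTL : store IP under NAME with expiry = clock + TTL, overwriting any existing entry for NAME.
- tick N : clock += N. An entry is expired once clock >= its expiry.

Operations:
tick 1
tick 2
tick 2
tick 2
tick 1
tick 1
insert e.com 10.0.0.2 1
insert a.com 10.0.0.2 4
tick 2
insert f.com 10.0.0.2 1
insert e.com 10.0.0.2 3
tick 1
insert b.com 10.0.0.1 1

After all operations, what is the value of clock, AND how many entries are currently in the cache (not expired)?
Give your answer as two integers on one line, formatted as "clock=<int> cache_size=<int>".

Op 1: tick 1 -> clock=1.
Op 2: tick 2 -> clock=3.
Op 3: tick 2 -> clock=5.
Op 4: tick 2 -> clock=7.
Op 5: tick 1 -> clock=8.
Op 6: tick 1 -> clock=9.
Op 7: insert e.com -> 10.0.0.2 (expiry=9+1=10). clock=9
Op 8: insert a.com -> 10.0.0.2 (expiry=9+4=13). clock=9
Op 9: tick 2 -> clock=11. purged={e.com}
Op 10: insert f.com -> 10.0.0.2 (expiry=11+1=12). clock=11
Op 11: insert e.com -> 10.0.0.2 (expiry=11+3=14). clock=11
Op 12: tick 1 -> clock=12. purged={f.com}
Op 13: insert b.com -> 10.0.0.1 (expiry=12+1=13). clock=12
Final clock = 12
Final cache (unexpired): {a.com,b.com,e.com} -> size=3

Answer: clock=12 cache_size=3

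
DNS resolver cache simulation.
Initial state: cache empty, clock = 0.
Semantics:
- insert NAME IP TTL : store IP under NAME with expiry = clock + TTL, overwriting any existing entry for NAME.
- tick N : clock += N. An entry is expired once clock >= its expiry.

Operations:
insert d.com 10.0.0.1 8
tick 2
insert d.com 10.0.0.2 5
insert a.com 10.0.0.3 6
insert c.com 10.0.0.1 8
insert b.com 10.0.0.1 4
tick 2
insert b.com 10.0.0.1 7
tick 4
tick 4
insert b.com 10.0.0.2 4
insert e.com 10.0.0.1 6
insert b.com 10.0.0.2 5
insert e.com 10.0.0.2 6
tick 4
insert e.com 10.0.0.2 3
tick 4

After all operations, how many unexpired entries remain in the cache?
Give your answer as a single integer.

Op 1: insert d.com -> 10.0.0.1 (expiry=0+8=8). clock=0
Op 2: tick 2 -> clock=2.
Op 3: insert d.com -> 10.0.0.2 (expiry=2+5=7). clock=2
Op 4: insert a.com -> 10.0.0.3 (expiry=2+6=8). clock=2
Op 5: insert c.com -> 10.0.0.1 (expiry=2+8=10). clock=2
Op 6: insert b.com -> 10.0.0.1 (expiry=2+4=6). clock=2
Op 7: tick 2 -> clock=4.
Op 8: insert b.com -> 10.0.0.1 (expiry=4+7=11). clock=4
Op 9: tick 4 -> clock=8. purged={a.com,d.com}
Op 10: tick 4 -> clock=12. purged={b.com,c.com}
Op 11: insert b.com -> 10.0.0.2 (expiry=12+4=16). clock=12
Op 12: insert e.com -> 10.0.0.1 (expiry=12+6=18). clock=12
Op 13: insert b.com -> 10.0.0.2 (expiry=12+5=17). clock=12
Op 14: insert e.com -> 10.0.0.2 (expiry=12+6=18). clock=12
Op 15: tick 4 -> clock=16.
Op 16: insert e.com -> 10.0.0.2 (expiry=16+3=19). clock=16
Op 17: tick 4 -> clock=20. purged={b.com,e.com}
Final cache (unexpired): {} -> size=0

Answer: 0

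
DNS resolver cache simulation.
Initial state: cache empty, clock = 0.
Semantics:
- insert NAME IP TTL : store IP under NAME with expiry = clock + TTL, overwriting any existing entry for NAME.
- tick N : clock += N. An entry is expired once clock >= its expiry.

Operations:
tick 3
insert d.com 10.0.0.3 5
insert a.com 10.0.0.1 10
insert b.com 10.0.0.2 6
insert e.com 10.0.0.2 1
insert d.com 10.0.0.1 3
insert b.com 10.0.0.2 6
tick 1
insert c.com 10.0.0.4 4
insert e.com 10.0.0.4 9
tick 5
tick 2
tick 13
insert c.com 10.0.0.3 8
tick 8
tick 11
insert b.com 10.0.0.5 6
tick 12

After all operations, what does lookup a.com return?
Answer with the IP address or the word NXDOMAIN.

Answer: NXDOMAIN

Derivation:
Op 1: tick 3 -> clock=3.
Op 2: insert d.com -> 10.0.0.3 (expiry=3+5=8). clock=3
Op 3: insert a.com -> 10.0.0.1 (expiry=3+10=13). clock=3
Op 4: insert b.com -> 10.0.0.2 (expiry=3+6=9). clock=3
Op 5: insert e.com -> 10.0.0.2 (expiry=3+1=4). clock=3
Op 6: insert d.com -> 10.0.0.1 (expiry=3+3=6). clock=3
Op 7: insert b.com -> 10.0.0.2 (expiry=3+6=9). clock=3
Op 8: tick 1 -> clock=4. purged={e.com}
Op 9: insert c.com -> 10.0.0.4 (expiry=4+4=8). clock=4
Op 10: insert e.com -> 10.0.0.4 (expiry=4+9=13). clock=4
Op 11: tick 5 -> clock=9. purged={b.com,c.com,d.com}
Op 12: tick 2 -> clock=11.
Op 13: tick 13 -> clock=24. purged={a.com,e.com}
Op 14: insert c.com -> 10.0.0.3 (expiry=24+8=32). clock=24
Op 15: tick 8 -> clock=32. purged={c.com}
Op 16: tick 11 -> clock=43.
Op 17: insert b.com -> 10.0.0.5 (expiry=43+6=49). clock=43
Op 18: tick 12 -> clock=55. purged={b.com}
lookup a.com: not in cache (expired or never inserted)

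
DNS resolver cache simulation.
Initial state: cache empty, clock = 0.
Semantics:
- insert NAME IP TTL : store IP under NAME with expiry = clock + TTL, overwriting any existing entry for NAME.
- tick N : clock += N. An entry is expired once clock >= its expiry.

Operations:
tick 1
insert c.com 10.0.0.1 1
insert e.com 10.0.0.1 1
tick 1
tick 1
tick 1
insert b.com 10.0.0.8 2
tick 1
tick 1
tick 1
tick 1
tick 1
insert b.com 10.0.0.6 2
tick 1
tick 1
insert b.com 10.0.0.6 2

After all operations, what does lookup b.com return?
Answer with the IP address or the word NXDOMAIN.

Answer: 10.0.0.6

Derivation:
Op 1: tick 1 -> clock=1.
Op 2: insert c.com -> 10.0.0.1 (expiry=1+1=2). clock=1
Op 3: insert e.com -> 10.0.0.1 (expiry=1+1=2). clock=1
Op 4: tick 1 -> clock=2. purged={c.com,e.com}
Op 5: tick 1 -> clock=3.
Op 6: tick 1 -> clock=4.
Op 7: insert b.com -> 10.0.0.8 (expiry=4+2=6). clock=4
Op 8: tick 1 -> clock=5.
Op 9: tick 1 -> clock=6. purged={b.com}
Op 10: tick 1 -> clock=7.
Op 11: tick 1 -> clock=8.
Op 12: tick 1 -> clock=9.
Op 13: insert b.com -> 10.0.0.6 (expiry=9+2=11). clock=9
Op 14: tick 1 -> clock=10.
Op 15: tick 1 -> clock=11. purged={b.com}
Op 16: insert b.com -> 10.0.0.6 (expiry=11+2=13). clock=11
lookup b.com: present, ip=10.0.0.6 expiry=13 > clock=11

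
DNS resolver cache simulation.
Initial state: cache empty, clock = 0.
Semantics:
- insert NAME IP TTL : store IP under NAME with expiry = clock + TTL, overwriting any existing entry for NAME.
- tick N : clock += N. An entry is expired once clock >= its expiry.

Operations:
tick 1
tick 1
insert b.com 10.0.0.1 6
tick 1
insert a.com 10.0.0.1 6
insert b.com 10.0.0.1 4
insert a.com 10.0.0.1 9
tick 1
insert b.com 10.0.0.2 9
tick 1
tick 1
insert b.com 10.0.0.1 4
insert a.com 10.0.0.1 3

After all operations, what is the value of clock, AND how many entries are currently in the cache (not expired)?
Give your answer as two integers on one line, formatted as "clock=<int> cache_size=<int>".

Answer: clock=6 cache_size=2

Derivation:
Op 1: tick 1 -> clock=1.
Op 2: tick 1 -> clock=2.
Op 3: insert b.com -> 10.0.0.1 (expiry=2+6=8). clock=2
Op 4: tick 1 -> clock=3.
Op 5: insert a.com -> 10.0.0.1 (expiry=3+6=9). clock=3
Op 6: insert b.com -> 10.0.0.1 (expiry=3+4=7). clock=3
Op 7: insert a.com -> 10.0.0.1 (expiry=3+9=12). clock=3
Op 8: tick 1 -> clock=4.
Op 9: insert b.com -> 10.0.0.2 (expiry=4+9=13). clock=4
Op 10: tick 1 -> clock=5.
Op 11: tick 1 -> clock=6.
Op 12: insert b.com -> 10.0.0.1 (expiry=6+4=10). clock=6
Op 13: insert a.com -> 10.0.0.1 (expiry=6+3=9). clock=6
Final clock = 6
Final cache (unexpired): {a.com,b.com} -> size=2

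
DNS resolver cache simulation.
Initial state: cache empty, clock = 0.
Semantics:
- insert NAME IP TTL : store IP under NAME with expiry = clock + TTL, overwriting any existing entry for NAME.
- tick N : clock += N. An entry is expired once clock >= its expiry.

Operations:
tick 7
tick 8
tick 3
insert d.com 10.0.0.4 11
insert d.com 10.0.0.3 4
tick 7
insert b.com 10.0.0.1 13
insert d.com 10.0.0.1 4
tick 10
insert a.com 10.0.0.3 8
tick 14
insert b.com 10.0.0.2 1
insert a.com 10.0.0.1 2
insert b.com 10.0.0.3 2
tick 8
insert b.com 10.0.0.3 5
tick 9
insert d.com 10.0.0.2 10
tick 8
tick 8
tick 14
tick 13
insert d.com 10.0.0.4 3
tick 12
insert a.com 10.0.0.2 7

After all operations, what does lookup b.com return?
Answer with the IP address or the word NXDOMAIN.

Op 1: tick 7 -> clock=7.
Op 2: tick 8 -> clock=15.
Op 3: tick 3 -> clock=18.
Op 4: insert d.com -> 10.0.0.4 (expiry=18+11=29). clock=18
Op 5: insert d.com -> 10.0.0.3 (expiry=18+4=22). clock=18
Op 6: tick 7 -> clock=25. purged={d.com}
Op 7: insert b.com -> 10.0.0.1 (expiry=25+13=38). clock=25
Op 8: insert d.com -> 10.0.0.1 (expiry=25+4=29). clock=25
Op 9: tick 10 -> clock=35. purged={d.com}
Op 10: insert a.com -> 10.0.0.3 (expiry=35+8=43). clock=35
Op 11: tick 14 -> clock=49. purged={a.com,b.com}
Op 12: insert b.com -> 10.0.0.2 (expiry=49+1=50). clock=49
Op 13: insert a.com -> 10.0.0.1 (expiry=49+2=51). clock=49
Op 14: insert b.com -> 10.0.0.3 (expiry=49+2=51). clock=49
Op 15: tick 8 -> clock=57. purged={a.com,b.com}
Op 16: insert b.com -> 10.0.0.3 (expiry=57+5=62). clock=57
Op 17: tick 9 -> clock=66. purged={b.com}
Op 18: insert d.com -> 10.0.0.2 (expiry=66+10=76). clock=66
Op 19: tick 8 -> clock=74.
Op 20: tick 8 -> clock=82. purged={d.com}
Op 21: tick 14 -> clock=96.
Op 22: tick 13 -> clock=109.
Op 23: insert d.com -> 10.0.0.4 (expiry=109+3=112). clock=109
Op 24: tick 12 -> clock=121. purged={d.com}
Op 25: insert a.com -> 10.0.0.2 (expiry=121+7=128). clock=121
lookup b.com: not in cache (expired or never inserted)

Answer: NXDOMAIN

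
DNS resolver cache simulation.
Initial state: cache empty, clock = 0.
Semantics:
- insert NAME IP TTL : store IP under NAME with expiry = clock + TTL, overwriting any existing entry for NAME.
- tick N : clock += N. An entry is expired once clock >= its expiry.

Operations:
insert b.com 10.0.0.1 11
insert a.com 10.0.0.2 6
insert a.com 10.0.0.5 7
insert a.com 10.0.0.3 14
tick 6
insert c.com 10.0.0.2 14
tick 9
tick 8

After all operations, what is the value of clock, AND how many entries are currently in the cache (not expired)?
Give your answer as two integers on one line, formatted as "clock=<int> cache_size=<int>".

Answer: clock=23 cache_size=0

Derivation:
Op 1: insert b.com -> 10.0.0.1 (expiry=0+11=11). clock=0
Op 2: insert a.com -> 10.0.0.2 (expiry=0+6=6). clock=0
Op 3: insert a.com -> 10.0.0.5 (expiry=0+7=7). clock=0
Op 4: insert a.com -> 10.0.0.3 (expiry=0+14=14). clock=0
Op 5: tick 6 -> clock=6.
Op 6: insert c.com -> 10.0.0.2 (expiry=6+14=20). clock=6
Op 7: tick 9 -> clock=15. purged={a.com,b.com}
Op 8: tick 8 -> clock=23. purged={c.com}
Final clock = 23
Final cache (unexpired): {} -> size=0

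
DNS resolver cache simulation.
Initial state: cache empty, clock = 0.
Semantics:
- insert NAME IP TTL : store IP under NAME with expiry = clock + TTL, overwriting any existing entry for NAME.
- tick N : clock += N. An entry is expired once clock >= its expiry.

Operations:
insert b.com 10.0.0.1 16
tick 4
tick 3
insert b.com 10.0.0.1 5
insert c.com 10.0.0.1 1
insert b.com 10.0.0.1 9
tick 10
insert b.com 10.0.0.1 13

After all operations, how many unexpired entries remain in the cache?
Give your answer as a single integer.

Answer: 1

Derivation:
Op 1: insert b.com -> 10.0.0.1 (expiry=0+16=16). clock=0
Op 2: tick 4 -> clock=4.
Op 3: tick 3 -> clock=7.
Op 4: insert b.com -> 10.0.0.1 (expiry=7+5=12). clock=7
Op 5: insert c.com -> 10.0.0.1 (expiry=7+1=8). clock=7
Op 6: insert b.com -> 10.0.0.1 (expiry=7+9=16). clock=7
Op 7: tick 10 -> clock=17. purged={b.com,c.com}
Op 8: insert b.com -> 10.0.0.1 (expiry=17+13=30). clock=17
Final cache (unexpired): {b.com} -> size=1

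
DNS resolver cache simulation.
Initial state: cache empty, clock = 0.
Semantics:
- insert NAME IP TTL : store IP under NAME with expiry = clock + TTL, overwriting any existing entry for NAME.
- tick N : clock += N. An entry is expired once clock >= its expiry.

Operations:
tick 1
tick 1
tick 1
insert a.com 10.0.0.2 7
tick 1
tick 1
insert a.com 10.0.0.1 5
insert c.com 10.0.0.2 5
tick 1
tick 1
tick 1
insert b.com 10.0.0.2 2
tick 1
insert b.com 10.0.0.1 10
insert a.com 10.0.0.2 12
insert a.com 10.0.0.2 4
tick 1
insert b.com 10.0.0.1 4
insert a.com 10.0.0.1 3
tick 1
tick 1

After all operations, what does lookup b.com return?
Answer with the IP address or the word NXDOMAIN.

Op 1: tick 1 -> clock=1.
Op 2: tick 1 -> clock=2.
Op 3: tick 1 -> clock=3.
Op 4: insert a.com -> 10.0.0.2 (expiry=3+7=10). clock=3
Op 5: tick 1 -> clock=4.
Op 6: tick 1 -> clock=5.
Op 7: insert a.com -> 10.0.0.1 (expiry=5+5=10). clock=5
Op 8: insert c.com -> 10.0.0.2 (expiry=5+5=10). clock=5
Op 9: tick 1 -> clock=6.
Op 10: tick 1 -> clock=7.
Op 11: tick 1 -> clock=8.
Op 12: insert b.com -> 10.0.0.2 (expiry=8+2=10). clock=8
Op 13: tick 1 -> clock=9.
Op 14: insert b.com -> 10.0.0.1 (expiry=9+10=19). clock=9
Op 15: insert a.com -> 10.0.0.2 (expiry=9+12=21). clock=9
Op 16: insert a.com -> 10.0.0.2 (expiry=9+4=13). clock=9
Op 17: tick 1 -> clock=10. purged={c.com}
Op 18: insert b.com -> 10.0.0.1 (expiry=10+4=14). clock=10
Op 19: insert a.com -> 10.0.0.1 (expiry=10+3=13). clock=10
Op 20: tick 1 -> clock=11.
Op 21: tick 1 -> clock=12.
lookup b.com: present, ip=10.0.0.1 expiry=14 > clock=12

Answer: 10.0.0.1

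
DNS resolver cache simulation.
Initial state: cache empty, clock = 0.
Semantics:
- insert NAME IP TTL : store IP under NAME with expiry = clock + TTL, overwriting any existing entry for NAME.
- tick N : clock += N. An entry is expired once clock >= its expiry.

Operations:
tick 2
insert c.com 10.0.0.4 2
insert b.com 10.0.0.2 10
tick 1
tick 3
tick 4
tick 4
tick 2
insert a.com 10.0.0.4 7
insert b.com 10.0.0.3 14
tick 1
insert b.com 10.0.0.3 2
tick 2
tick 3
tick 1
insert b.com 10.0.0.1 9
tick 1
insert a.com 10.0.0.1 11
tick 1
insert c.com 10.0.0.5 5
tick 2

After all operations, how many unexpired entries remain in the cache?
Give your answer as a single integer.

Op 1: tick 2 -> clock=2.
Op 2: insert c.com -> 10.0.0.4 (expiry=2+2=4). clock=2
Op 3: insert b.com -> 10.0.0.2 (expiry=2+10=12). clock=2
Op 4: tick 1 -> clock=3.
Op 5: tick 3 -> clock=6. purged={c.com}
Op 6: tick 4 -> clock=10.
Op 7: tick 4 -> clock=14. purged={b.com}
Op 8: tick 2 -> clock=16.
Op 9: insert a.com -> 10.0.0.4 (expiry=16+7=23). clock=16
Op 10: insert b.com -> 10.0.0.3 (expiry=16+14=30). clock=16
Op 11: tick 1 -> clock=17.
Op 12: insert b.com -> 10.0.0.3 (expiry=17+2=19). clock=17
Op 13: tick 2 -> clock=19. purged={b.com}
Op 14: tick 3 -> clock=22.
Op 15: tick 1 -> clock=23. purged={a.com}
Op 16: insert b.com -> 10.0.0.1 (expiry=23+9=32). clock=23
Op 17: tick 1 -> clock=24.
Op 18: insert a.com -> 10.0.0.1 (expiry=24+11=35). clock=24
Op 19: tick 1 -> clock=25.
Op 20: insert c.com -> 10.0.0.5 (expiry=25+5=30). clock=25
Op 21: tick 2 -> clock=27.
Final cache (unexpired): {a.com,b.com,c.com} -> size=3

Answer: 3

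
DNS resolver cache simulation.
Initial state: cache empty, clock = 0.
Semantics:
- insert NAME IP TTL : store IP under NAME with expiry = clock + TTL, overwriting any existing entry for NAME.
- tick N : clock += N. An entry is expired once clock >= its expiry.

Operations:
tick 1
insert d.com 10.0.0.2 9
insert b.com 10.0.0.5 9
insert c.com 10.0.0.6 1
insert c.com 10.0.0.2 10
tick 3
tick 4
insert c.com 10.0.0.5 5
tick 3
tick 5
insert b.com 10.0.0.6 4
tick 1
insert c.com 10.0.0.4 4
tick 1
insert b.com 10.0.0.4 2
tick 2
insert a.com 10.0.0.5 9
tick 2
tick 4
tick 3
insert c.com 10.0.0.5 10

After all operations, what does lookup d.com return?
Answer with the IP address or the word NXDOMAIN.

Answer: NXDOMAIN

Derivation:
Op 1: tick 1 -> clock=1.
Op 2: insert d.com -> 10.0.0.2 (expiry=1+9=10). clock=1
Op 3: insert b.com -> 10.0.0.5 (expiry=1+9=10). clock=1
Op 4: insert c.com -> 10.0.0.6 (expiry=1+1=2). clock=1
Op 5: insert c.com -> 10.0.0.2 (expiry=1+10=11). clock=1
Op 6: tick 3 -> clock=4.
Op 7: tick 4 -> clock=8.
Op 8: insert c.com -> 10.0.0.5 (expiry=8+5=13). clock=8
Op 9: tick 3 -> clock=11. purged={b.com,d.com}
Op 10: tick 5 -> clock=16. purged={c.com}
Op 11: insert b.com -> 10.0.0.6 (expiry=16+4=20). clock=16
Op 12: tick 1 -> clock=17.
Op 13: insert c.com -> 10.0.0.4 (expiry=17+4=21). clock=17
Op 14: tick 1 -> clock=18.
Op 15: insert b.com -> 10.0.0.4 (expiry=18+2=20). clock=18
Op 16: tick 2 -> clock=20. purged={b.com}
Op 17: insert a.com -> 10.0.0.5 (expiry=20+9=29). clock=20
Op 18: tick 2 -> clock=22. purged={c.com}
Op 19: tick 4 -> clock=26.
Op 20: tick 3 -> clock=29. purged={a.com}
Op 21: insert c.com -> 10.0.0.5 (expiry=29+10=39). clock=29
lookup d.com: not in cache (expired or never inserted)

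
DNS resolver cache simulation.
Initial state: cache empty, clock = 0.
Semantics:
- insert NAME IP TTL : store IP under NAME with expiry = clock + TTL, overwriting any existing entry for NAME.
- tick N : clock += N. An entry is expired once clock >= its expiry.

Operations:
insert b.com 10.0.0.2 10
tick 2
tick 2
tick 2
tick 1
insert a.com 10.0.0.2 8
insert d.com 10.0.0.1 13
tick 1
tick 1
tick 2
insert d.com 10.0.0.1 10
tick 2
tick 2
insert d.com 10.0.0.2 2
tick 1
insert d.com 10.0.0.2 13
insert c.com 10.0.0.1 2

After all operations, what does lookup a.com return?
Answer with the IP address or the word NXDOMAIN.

Op 1: insert b.com -> 10.0.0.2 (expiry=0+10=10). clock=0
Op 2: tick 2 -> clock=2.
Op 3: tick 2 -> clock=4.
Op 4: tick 2 -> clock=6.
Op 5: tick 1 -> clock=7.
Op 6: insert a.com -> 10.0.0.2 (expiry=7+8=15). clock=7
Op 7: insert d.com -> 10.0.0.1 (expiry=7+13=20). clock=7
Op 8: tick 1 -> clock=8.
Op 9: tick 1 -> clock=9.
Op 10: tick 2 -> clock=11. purged={b.com}
Op 11: insert d.com -> 10.0.0.1 (expiry=11+10=21). clock=11
Op 12: tick 2 -> clock=13.
Op 13: tick 2 -> clock=15. purged={a.com}
Op 14: insert d.com -> 10.0.0.2 (expiry=15+2=17). clock=15
Op 15: tick 1 -> clock=16.
Op 16: insert d.com -> 10.0.0.2 (expiry=16+13=29). clock=16
Op 17: insert c.com -> 10.0.0.1 (expiry=16+2=18). clock=16
lookup a.com: not in cache (expired or never inserted)

Answer: NXDOMAIN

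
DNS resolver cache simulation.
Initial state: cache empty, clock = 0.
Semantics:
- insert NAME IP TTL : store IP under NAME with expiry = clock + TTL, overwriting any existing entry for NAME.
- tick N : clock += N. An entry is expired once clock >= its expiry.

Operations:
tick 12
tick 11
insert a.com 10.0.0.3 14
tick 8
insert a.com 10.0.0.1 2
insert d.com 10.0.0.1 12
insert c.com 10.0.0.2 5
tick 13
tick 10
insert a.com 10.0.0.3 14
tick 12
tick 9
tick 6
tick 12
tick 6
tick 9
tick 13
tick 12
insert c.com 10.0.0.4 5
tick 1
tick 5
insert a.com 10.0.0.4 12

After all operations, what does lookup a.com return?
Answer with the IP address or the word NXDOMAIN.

Answer: 10.0.0.4

Derivation:
Op 1: tick 12 -> clock=12.
Op 2: tick 11 -> clock=23.
Op 3: insert a.com -> 10.0.0.3 (expiry=23+14=37). clock=23
Op 4: tick 8 -> clock=31.
Op 5: insert a.com -> 10.0.0.1 (expiry=31+2=33). clock=31
Op 6: insert d.com -> 10.0.0.1 (expiry=31+12=43). clock=31
Op 7: insert c.com -> 10.0.0.2 (expiry=31+5=36). clock=31
Op 8: tick 13 -> clock=44. purged={a.com,c.com,d.com}
Op 9: tick 10 -> clock=54.
Op 10: insert a.com -> 10.0.0.3 (expiry=54+14=68). clock=54
Op 11: tick 12 -> clock=66.
Op 12: tick 9 -> clock=75. purged={a.com}
Op 13: tick 6 -> clock=81.
Op 14: tick 12 -> clock=93.
Op 15: tick 6 -> clock=99.
Op 16: tick 9 -> clock=108.
Op 17: tick 13 -> clock=121.
Op 18: tick 12 -> clock=133.
Op 19: insert c.com -> 10.0.0.4 (expiry=133+5=138). clock=133
Op 20: tick 1 -> clock=134.
Op 21: tick 5 -> clock=139. purged={c.com}
Op 22: insert a.com -> 10.0.0.4 (expiry=139+12=151). clock=139
lookup a.com: present, ip=10.0.0.4 expiry=151 > clock=139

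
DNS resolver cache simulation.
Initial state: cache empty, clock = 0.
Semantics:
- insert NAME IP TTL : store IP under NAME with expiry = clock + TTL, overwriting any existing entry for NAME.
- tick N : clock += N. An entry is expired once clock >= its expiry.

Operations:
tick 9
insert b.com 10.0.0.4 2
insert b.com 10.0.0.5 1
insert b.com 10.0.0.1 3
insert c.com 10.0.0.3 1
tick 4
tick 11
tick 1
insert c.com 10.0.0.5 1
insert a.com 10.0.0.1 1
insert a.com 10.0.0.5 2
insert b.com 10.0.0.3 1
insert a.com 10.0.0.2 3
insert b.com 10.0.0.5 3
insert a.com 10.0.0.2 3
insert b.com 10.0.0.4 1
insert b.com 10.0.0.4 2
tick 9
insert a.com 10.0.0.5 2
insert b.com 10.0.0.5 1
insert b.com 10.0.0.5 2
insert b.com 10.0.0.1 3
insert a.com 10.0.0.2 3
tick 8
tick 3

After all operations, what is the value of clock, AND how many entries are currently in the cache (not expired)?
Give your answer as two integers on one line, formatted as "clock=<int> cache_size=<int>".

Op 1: tick 9 -> clock=9.
Op 2: insert b.com -> 10.0.0.4 (expiry=9+2=11). clock=9
Op 3: insert b.com -> 10.0.0.5 (expiry=9+1=10). clock=9
Op 4: insert b.com -> 10.0.0.1 (expiry=9+3=12). clock=9
Op 5: insert c.com -> 10.0.0.3 (expiry=9+1=10). clock=9
Op 6: tick 4 -> clock=13. purged={b.com,c.com}
Op 7: tick 11 -> clock=24.
Op 8: tick 1 -> clock=25.
Op 9: insert c.com -> 10.0.0.5 (expiry=25+1=26). clock=25
Op 10: insert a.com -> 10.0.0.1 (expiry=25+1=26). clock=25
Op 11: insert a.com -> 10.0.0.5 (expiry=25+2=27). clock=25
Op 12: insert b.com -> 10.0.0.3 (expiry=25+1=26). clock=25
Op 13: insert a.com -> 10.0.0.2 (expiry=25+3=28). clock=25
Op 14: insert b.com -> 10.0.0.5 (expiry=25+3=28). clock=25
Op 15: insert a.com -> 10.0.0.2 (expiry=25+3=28). clock=25
Op 16: insert b.com -> 10.0.0.4 (expiry=25+1=26). clock=25
Op 17: insert b.com -> 10.0.0.4 (expiry=25+2=27). clock=25
Op 18: tick 9 -> clock=34. purged={a.com,b.com,c.com}
Op 19: insert a.com -> 10.0.0.5 (expiry=34+2=36). clock=34
Op 20: insert b.com -> 10.0.0.5 (expiry=34+1=35). clock=34
Op 21: insert b.com -> 10.0.0.5 (expiry=34+2=36). clock=34
Op 22: insert b.com -> 10.0.0.1 (expiry=34+3=37). clock=34
Op 23: insert a.com -> 10.0.0.2 (expiry=34+3=37). clock=34
Op 24: tick 8 -> clock=42. purged={a.com,b.com}
Op 25: tick 3 -> clock=45.
Final clock = 45
Final cache (unexpired): {} -> size=0

Answer: clock=45 cache_size=0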